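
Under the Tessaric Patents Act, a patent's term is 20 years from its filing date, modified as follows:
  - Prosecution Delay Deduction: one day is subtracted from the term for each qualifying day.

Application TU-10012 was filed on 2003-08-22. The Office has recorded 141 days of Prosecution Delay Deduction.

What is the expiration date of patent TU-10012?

Base term: filing date + 20 years → 22 August 2023.
Prosecution Delay Deduction: −141 days → 3 April 2023.

April 3, 2023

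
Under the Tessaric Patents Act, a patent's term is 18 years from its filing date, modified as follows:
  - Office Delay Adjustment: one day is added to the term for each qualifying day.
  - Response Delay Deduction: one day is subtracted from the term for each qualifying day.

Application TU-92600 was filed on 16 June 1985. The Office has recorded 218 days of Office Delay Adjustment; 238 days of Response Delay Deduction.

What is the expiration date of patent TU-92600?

Base term: filing date + 18 years → 16 June 2003.
Office Delay Adjustment: +218 days → 20 January 2004.
Response Delay Deduction: −238 days → 27 May 2003.

May 27, 2003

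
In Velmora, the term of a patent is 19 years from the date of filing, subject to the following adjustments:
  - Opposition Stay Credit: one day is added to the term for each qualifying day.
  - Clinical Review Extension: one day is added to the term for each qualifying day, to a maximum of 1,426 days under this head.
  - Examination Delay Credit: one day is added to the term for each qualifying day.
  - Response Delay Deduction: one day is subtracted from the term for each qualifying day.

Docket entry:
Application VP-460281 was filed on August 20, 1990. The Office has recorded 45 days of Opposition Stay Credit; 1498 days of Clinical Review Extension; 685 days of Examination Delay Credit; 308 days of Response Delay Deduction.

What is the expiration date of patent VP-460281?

September 11, 2014

Base term: filing date + 19 years → 20 August 2009.
Opposition Stay Credit: +45 days → 4 October 2009.
Clinical Review Extension: 1498 days claimed exceeds the 1426-day cap, so +1426 days → 30 August 2013.
Examination Delay Credit: +685 days → 16 July 2015.
Response Delay Deduction: −308 days → 11 September 2014.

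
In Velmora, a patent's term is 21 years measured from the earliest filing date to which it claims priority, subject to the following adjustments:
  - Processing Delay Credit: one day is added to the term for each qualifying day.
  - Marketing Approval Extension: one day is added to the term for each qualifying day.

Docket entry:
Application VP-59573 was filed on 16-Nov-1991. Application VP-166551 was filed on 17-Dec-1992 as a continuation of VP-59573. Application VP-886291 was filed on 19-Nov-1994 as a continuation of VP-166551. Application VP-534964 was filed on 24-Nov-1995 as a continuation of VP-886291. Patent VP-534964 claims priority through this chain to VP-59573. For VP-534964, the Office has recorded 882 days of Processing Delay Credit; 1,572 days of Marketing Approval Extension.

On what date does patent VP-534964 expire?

Earliest priority filing: 16 November 1991.
Base term: 16 November 1991 + 21 years → 16 November 2012.
Processing Delay Credit: +882 days → 17 April 2015.
Marketing Approval Extension: +1572 days → 6 August 2019.

August 6, 2019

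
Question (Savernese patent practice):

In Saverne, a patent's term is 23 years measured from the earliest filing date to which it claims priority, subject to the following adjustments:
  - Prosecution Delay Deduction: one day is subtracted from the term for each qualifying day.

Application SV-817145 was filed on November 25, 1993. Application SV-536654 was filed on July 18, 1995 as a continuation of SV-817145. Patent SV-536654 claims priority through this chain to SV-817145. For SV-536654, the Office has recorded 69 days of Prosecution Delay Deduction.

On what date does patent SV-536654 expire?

Earliest priority filing: 25 November 1993.
Base term: 25 November 1993 + 23 years → 25 November 2016.
Prosecution Delay Deduction: −69 days → 17 September 2016.

2016-09-17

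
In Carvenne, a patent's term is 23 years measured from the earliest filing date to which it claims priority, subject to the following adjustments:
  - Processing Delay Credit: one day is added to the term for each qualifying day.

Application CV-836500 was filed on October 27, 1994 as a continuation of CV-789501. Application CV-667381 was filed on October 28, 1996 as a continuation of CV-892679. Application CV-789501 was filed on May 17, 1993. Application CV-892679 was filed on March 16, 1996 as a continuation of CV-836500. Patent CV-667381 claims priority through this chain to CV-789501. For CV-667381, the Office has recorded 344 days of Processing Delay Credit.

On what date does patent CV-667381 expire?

April 26, 2017

Earliest priority filing: 17 May 1993.
Base term: 17 May 1993 + 23 years → 17 May 2016.
Processing Delay Credit: +344 days → 26 April 2017.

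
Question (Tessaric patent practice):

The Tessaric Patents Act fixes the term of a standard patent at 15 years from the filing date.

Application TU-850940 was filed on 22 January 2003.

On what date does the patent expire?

January 22, 2018

Filing date + 15 years → 22 January 2018.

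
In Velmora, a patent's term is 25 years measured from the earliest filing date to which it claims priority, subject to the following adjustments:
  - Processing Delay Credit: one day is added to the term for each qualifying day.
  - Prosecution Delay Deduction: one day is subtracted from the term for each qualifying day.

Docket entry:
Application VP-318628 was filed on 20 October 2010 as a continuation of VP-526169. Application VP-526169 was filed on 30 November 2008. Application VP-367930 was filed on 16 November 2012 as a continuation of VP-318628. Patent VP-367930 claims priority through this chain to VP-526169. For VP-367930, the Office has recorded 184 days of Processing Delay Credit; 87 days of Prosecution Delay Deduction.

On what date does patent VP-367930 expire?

Earliest priority filing: 30 November 2008.
Base term: 30 November 2008 + 25 years → 30 November 2033.
Processing Delay Credit: +184 days → 2 June 2034.
Prosecution Delay Deduction: −87 days → 7 March 2034.

March 7, 2034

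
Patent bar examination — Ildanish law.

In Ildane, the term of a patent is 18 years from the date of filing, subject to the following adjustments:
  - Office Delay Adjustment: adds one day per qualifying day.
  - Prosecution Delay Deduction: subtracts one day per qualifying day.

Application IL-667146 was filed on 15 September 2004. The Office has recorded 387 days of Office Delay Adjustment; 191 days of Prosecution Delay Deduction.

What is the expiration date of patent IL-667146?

March 30, 2023

Base term: filing date + 18 years → 15 September 2022.
Office Delay Adjustment: +387 days → 7 October 2023.
Prosecution Delay Deduction: −191 days → 30 March 2023.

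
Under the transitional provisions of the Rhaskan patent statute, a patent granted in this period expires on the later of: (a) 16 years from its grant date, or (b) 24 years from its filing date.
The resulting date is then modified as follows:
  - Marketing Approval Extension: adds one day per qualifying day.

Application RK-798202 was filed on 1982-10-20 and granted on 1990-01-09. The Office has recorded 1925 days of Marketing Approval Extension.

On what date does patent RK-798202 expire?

(a) grant + 16 years → 9 January 2006.
(b) filing + 24 years → 20 October 2006.
Later of the two: 20 October 2006.
Marketing Approval Extension: +1925 days → 27 January 2012.

2012-01-27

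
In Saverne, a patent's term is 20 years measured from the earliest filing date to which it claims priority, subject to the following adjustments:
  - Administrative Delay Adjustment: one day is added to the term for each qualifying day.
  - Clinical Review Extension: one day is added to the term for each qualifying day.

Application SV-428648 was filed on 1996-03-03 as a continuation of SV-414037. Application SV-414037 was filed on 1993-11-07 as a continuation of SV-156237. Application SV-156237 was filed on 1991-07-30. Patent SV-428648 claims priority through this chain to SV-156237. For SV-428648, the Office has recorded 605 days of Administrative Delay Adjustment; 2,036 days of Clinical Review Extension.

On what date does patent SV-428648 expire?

2018-10-22

Earliest priority filing: 30 July 1991.
Base term: 30 July 1991 + 20 years → 30 July 2011.
Administrative Delay Adjustment: +605 days → 26 March 2013.
Clinical Review Extension: +2036 days → 22 October 2018.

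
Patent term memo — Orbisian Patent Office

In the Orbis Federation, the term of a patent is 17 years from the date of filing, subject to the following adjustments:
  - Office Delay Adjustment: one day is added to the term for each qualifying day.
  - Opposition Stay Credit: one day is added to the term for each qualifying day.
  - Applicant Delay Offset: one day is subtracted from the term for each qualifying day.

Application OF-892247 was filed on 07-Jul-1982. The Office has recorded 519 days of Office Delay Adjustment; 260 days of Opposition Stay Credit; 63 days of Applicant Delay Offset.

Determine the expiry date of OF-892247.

2001-06-22

Base term: filing date + 17 years → 7 July 1999.
Office Delay Adjustment: +519 days → 7 December 2000.
Opposition Stay Credit: +260 days → 24 August 2001.
Applicant Delay Offset: −63 days → 22 June 2001.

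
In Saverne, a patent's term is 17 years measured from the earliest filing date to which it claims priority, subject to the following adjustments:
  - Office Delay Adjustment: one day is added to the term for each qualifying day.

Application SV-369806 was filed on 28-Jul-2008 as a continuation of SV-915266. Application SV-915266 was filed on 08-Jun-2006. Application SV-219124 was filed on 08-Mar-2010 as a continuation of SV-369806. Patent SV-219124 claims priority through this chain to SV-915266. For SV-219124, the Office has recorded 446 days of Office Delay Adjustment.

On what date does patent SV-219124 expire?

August 27, 2024

Earliest priority filing: 8 June 2006.
Base term: 8 June 2006 + 17 years → 8 June 2023.
Office Delay Adjustment: +446 days → 27 August 2024.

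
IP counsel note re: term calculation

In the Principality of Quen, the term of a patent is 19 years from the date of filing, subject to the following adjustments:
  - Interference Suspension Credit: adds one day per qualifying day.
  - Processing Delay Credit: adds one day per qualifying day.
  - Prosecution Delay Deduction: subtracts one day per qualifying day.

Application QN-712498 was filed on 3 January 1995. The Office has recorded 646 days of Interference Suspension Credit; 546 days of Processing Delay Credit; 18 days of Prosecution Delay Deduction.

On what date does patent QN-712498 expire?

March 22, 2017

Base term: filing date + 19 years → 3 January 2014.
Interference Suspension Credit: +646 days → 11 October 2015.
Processing Delay Credit: +546 days → 9 April 2017.
Prosecution Delay Deduction: −18 days → 22 March 2017.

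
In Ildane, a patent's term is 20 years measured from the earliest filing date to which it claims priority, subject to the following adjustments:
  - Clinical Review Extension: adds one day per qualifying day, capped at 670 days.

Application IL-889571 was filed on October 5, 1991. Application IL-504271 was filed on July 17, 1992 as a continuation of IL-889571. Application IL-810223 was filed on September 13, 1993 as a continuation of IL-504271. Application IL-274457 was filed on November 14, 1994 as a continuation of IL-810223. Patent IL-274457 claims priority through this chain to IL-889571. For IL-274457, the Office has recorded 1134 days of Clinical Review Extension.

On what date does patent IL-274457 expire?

2013-08-05

Earliest priority filing: 5 October 1991.
Base term: 5 October 1991 + 20 years → 5 October 2011.
Clinical Review Extension: 1134 days claimed exceeds the 670-day cap, so +670 days → 5 August 2013.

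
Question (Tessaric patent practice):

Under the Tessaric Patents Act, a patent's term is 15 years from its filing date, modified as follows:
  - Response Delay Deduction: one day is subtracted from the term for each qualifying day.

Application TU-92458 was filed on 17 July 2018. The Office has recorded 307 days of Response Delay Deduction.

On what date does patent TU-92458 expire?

Base term: filing date + 15 years → 17 July 2033.
Response Delay Deduction: −307 days → 13 September 2032.

2032-09-13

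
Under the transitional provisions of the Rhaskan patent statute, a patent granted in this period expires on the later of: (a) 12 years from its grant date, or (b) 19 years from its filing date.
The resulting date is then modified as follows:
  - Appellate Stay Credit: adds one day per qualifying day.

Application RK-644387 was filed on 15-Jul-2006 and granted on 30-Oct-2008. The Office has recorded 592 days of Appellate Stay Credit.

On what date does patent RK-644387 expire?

2027-02-27

(a) grant + 12 years → 30 October 2020.
(b) filing + 19 years → 15 July 2025.
Later of the two: 15 July 2025.
Appellate Stay Credit: +592 days → 27 February 2027.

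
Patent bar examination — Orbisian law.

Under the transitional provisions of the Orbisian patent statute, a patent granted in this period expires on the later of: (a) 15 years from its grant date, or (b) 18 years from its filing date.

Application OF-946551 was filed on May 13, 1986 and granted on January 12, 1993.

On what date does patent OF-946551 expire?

January 12, 2008

(a) grant + 15 years → 12 January 2008.
(b) filing + 18 years → 13 May 2004.
Later of the two: 12 January 2008.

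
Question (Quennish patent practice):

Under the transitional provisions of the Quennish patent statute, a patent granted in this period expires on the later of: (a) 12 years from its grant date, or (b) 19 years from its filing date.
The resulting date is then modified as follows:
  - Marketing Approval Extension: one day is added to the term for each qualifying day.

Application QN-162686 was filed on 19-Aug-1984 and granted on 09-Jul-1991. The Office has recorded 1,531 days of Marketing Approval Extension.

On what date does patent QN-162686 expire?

2007-10-28

(a) grant + 12 years → 9 July 2003.
(b) filing + 19 years → 19 August 2003.
Later of the two: 19 August 2003.
Marketing Approval Extension: +1531 days → 28 October 2007.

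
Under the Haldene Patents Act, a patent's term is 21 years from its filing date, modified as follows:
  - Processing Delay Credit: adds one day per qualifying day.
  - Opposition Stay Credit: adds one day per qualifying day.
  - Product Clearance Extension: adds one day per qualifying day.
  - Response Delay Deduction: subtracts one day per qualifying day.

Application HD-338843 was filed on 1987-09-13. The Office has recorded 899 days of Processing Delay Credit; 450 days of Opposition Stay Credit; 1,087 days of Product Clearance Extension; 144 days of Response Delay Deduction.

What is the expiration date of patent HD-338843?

December 23, 2014

Base term: filing date + 21 years → 13 September 2008.
Processing Delay Credit: +899 days → 1 March 2011.
Opposition Stay Credit: +450 days → 24 May 2012.
Product Clearance Extension: +1087 days → 16 May 2015.
Response Delay Deduction: −144 days → 23 December 2014.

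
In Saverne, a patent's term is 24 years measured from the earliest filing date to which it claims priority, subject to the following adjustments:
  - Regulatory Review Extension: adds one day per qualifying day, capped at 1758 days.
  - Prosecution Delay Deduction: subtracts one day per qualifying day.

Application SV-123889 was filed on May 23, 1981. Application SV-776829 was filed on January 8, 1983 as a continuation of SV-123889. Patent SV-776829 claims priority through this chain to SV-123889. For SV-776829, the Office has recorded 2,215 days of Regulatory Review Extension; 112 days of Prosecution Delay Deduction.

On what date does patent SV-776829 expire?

2009-11-24

Earliest priority filing: 23 May 1981.
Base term: 23 May 1981 + 24 years → 23 May 2005.
Regulatory Review Extension: 2215 days claimed exceeds the 1758-day cap, so +1758 days → 16 March 2010.
Prosecution Delay Deduction: −112 days → 24 November 2009.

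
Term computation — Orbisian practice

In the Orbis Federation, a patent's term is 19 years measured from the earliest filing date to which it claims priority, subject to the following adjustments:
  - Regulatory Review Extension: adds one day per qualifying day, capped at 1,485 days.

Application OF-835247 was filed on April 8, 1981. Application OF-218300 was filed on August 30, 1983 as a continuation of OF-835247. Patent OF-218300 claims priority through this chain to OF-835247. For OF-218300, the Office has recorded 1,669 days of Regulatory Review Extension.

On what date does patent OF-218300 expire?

Earliest priority filing: 8 April 1981.
Base term: 8 April 1981 + 19 years → 8 April 2000.
Regulatory Review Extension: 1669 days claimed exceeds the 1485-day cap, so +1485 days → 2 May 2004.

2004-05-02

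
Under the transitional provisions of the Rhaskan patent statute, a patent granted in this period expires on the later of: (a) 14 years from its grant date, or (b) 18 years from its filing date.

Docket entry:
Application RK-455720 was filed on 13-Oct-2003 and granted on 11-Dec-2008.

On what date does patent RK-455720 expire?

(a) grant + 14 years → 11 December 2022.
(b) filing + 18 years → 13 October 2021.
Later of the two: 11 December 2022.

December 11, 2022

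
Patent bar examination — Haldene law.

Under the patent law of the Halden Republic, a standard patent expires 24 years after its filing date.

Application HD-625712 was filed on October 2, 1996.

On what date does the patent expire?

October 2, 2020

Filing date + 24 years → 2 October 2020.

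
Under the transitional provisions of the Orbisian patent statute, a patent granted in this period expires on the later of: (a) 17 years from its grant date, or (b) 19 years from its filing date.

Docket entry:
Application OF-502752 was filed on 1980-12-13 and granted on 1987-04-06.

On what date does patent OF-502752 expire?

April 6, 2004

(a) grant + 17 years → 6 April 2004.
(b) filing + 19 years → 13 December 1999.
Later of the two: 6 April 2004.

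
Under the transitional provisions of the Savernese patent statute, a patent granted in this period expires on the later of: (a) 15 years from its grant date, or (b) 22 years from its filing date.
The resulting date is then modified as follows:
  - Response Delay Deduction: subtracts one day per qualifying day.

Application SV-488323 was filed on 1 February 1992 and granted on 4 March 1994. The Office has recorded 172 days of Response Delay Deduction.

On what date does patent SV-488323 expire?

August 13, 2013

(a) grant + 15 years → 4 March 2009.
(b) filing + 22 years → 1 February 2014.
Later of the two: 1 February 2014.
Response Delay Deduction: −172 days → 13 August 2013.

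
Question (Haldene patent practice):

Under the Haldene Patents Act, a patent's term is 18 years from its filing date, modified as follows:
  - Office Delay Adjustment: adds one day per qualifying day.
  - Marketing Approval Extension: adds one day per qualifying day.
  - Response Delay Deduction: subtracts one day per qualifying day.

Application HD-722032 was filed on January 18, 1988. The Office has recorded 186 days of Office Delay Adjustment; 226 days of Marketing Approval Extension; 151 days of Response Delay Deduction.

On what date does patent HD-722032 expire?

October 6, 2006

Base term: filing date + 18 years → 18 January 2006.
Office Delay Adjustment: +186 days → 23 July 2006.
Marketing Approval Extension: +226 days → 6 March 2007.
Response Delay Deduction: −151 days → 6 October 2006.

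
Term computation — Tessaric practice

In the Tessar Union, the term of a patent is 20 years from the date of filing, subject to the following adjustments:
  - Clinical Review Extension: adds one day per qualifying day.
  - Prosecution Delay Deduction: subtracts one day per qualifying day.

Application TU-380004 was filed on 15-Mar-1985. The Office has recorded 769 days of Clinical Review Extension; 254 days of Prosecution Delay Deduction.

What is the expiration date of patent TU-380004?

2006-08-12

Base term: filing date + 20 years → 15 March 2005.
Clinical Review Extension: +769 days → 23 April 2007.
Prosecution Delay Deduction: −254 days → 12 August 2006.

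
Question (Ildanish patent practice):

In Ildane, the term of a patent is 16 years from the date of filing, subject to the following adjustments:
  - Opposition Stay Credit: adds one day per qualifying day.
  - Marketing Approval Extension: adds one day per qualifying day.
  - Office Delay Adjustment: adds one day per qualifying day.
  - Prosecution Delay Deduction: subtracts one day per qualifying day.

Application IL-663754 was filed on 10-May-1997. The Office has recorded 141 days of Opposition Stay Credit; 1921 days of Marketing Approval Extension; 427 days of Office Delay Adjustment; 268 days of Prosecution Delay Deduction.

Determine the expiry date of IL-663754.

June 9, 2019

Base term: filing date + 16 years → 10 May 2013.
Opposition Stay Credit: +141 days → 28 September 2013.
Marketing Approval Extension: +1921 days → 1 January 2019.
Office Delay Adjustment: +427 days → 3 March 2020.
Prosecution Delay Deduction: −268 days → 9 June 2019.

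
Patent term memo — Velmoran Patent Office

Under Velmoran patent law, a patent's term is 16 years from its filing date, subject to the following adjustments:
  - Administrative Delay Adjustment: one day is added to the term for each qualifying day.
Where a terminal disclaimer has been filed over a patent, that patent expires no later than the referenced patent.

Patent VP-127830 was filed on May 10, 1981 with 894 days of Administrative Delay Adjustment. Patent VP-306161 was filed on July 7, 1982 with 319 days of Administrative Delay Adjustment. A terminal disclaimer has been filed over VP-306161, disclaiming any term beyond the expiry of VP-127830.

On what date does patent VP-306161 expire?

Natural term of VP-306161:
  Base: filing + 16 years → 7 July 1998.
  Administrative Delay Adjustment: +319 days → 22 May 1999.
Expiry of referenced patent VP-127830:
  Base: filing + 16 years → 10 May 1997.
  Administrative Delay Adjustment: +894 days → 21 October 1999.
Terminal disclaimer: VP-306161 expires on the earlier of 22 May 1999 and 21 October 1999.

May 22, 1999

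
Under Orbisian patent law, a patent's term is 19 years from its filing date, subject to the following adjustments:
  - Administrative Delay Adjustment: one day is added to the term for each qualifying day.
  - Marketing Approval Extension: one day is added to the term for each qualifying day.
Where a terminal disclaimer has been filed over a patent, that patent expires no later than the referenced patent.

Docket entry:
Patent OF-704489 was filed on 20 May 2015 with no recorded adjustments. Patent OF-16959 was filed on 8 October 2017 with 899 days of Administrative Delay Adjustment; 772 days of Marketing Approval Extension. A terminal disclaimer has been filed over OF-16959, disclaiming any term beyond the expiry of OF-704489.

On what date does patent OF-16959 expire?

2034-05-20

Natural term of OF-16959:
  Base: filing + 19 years → 8 October 2036.
  Administrative Delay Adjustment: +899 days → 26 March 2039.
  Marketing Approval Extension: +772 days → 6 May 2041.
Expiry of referenced patent OF-704489:
  Base: filing + 19 years → 20 May 2034.
Terminal disclaimer: OF-16959 expires on the earlier of 6 May 2041 and 20 May 2034.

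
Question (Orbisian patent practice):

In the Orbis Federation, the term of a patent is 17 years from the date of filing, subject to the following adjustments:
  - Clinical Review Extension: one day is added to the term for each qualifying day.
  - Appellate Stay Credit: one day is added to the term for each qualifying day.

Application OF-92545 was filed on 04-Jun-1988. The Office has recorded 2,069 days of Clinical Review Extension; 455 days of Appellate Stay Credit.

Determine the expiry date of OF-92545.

May 2, 2012

Base term: filing date + 17 years → 4 June 2005.
Clinical Review Extension: +2069 days → 2 February 2011.
Appellate Stay Credit: +455 days → 2 May 2012.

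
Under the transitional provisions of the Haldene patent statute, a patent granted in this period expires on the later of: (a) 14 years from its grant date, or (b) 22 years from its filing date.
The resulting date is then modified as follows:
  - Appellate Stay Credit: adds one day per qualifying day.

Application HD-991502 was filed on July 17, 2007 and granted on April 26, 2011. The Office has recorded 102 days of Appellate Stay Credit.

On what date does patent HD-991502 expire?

2029-10-27

(a) grant + 14 years → 26 April 2025.
(b) filing + 22 years → 17 July 2029.
Later of the two: 17 July 2029.
Appellate Stay Credit: +102 days → 27 October 2029.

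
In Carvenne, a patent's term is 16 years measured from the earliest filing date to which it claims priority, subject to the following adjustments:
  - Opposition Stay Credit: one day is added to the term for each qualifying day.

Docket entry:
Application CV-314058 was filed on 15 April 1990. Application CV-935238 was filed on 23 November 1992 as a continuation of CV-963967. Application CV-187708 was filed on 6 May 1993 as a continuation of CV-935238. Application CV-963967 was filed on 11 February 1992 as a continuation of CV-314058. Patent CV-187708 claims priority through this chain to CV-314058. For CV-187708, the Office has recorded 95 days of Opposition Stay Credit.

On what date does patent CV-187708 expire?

July 19, 2006

Earliest priority filing: 15 April 1990.
Base term: 15 April 1990 + 16 years → 15 April 2006.
Opposition Stay Credit: +95 days → 19 July 2006.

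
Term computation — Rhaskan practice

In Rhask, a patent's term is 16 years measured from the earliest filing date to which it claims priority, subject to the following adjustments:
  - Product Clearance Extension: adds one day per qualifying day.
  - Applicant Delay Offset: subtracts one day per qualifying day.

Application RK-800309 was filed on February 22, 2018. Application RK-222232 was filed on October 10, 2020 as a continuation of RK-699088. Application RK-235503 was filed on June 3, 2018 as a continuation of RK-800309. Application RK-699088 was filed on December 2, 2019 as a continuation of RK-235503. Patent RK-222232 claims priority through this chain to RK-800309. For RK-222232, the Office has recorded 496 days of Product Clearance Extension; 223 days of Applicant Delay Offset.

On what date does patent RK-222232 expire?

2034-11-22

Earliest priority filing: 22 February 2018.
Base term: 22 February 2018 + 16 years → 22 February 2034.
Product Clearance Extension: +496 days → 3 July 2035.
Applicant Delay Offset: −223 days → 22 November 2034.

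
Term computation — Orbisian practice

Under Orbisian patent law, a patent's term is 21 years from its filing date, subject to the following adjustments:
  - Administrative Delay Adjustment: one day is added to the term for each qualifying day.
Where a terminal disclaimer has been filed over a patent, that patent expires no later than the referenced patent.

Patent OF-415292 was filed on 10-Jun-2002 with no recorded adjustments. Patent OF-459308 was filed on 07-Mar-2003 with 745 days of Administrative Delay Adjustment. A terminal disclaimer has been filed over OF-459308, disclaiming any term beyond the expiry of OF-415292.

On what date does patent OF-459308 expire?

Natural term of OF-459308:
  Base: filing + 21 years → 7 March 2024.
  Administrative Delay Adjustment: +745 days → 22 March 2026.
Expiry of referenced patent OF-415292:
  Base: filing + 21 years → 10 June 2023.
Terminal disclaimer: OF-459308 expires on the earlier of 22 March 2026 and 10 June 2023.

June 10, 2023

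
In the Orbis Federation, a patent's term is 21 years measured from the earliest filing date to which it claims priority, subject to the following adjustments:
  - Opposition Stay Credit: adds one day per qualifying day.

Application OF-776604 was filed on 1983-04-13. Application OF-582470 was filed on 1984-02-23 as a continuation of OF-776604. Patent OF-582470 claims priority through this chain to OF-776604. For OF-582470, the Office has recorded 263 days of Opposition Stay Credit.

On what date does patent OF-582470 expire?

January 1, 2005

Earliest priority filing: 13 April 1983.
Base term: 13 April 1983 + 21 years → 13 April 2004.
Opposition Stay Credit: +263 days → 1 January 2005.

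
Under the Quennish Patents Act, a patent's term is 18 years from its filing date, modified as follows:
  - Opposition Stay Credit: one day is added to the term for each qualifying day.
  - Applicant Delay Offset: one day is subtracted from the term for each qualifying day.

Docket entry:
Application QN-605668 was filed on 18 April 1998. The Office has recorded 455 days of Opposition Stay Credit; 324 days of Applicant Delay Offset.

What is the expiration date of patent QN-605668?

2016-08-27

Base term: filing date + 18 years → 18 April 2016.
Opposition Stay Credit: +455 days → 17 July 2017.
Applicant Delay Offset: −324 days → 27 August 2016.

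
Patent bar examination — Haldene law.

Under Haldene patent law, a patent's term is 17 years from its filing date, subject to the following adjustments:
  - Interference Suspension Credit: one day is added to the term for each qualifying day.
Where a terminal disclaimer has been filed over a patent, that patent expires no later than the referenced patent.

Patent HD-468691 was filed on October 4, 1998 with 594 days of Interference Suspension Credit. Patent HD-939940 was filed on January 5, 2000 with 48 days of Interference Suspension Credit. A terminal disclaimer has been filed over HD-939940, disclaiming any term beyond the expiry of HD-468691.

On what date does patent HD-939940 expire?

Natural term of HD-939940:
  Base: filing + 17 years → 5 January 2017.
  Interference Suspension Credit: +48 days → 22 February 2017.
Expiry of referenced patent HD-468691:
  Base: filing + 17 years → 4 October 2015.
  Interference Suspension Credit: +594 days → 20 May 2017.
Terminal disclaimer: HD-939940 expires on the earlier of 22 February 2017 and 20 May 2017.

February 22, 2017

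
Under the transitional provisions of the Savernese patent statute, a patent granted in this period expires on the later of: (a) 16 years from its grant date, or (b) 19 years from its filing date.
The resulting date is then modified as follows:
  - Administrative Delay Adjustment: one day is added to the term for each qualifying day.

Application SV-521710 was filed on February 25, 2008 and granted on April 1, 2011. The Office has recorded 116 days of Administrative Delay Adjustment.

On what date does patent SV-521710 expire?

(a) grant + 16 years → 1 April 2027.
(b) filing + 19 years → 25 February 2027.
Later of the two: 1 April 2027.
Administrative Delay Adjustment: +116 days → 26 July 2027.

2027-07-26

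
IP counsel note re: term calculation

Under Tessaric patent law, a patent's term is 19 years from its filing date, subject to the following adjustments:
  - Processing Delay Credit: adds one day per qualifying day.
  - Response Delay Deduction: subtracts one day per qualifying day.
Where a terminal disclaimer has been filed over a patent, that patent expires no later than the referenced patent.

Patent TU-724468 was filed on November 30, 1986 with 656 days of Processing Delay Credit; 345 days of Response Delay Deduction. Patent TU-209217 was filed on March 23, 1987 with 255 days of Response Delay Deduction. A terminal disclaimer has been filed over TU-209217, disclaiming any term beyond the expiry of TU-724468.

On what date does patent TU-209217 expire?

July 11, 2005

Natural term of TU-209217:
  Base: filing + 19 years → 23 March 2006.
  Response Delay Deduction: −255 days → 11 July 2005.
Expiry of referenced patent TU-724468:
  Base: filing + 19 years → 30 November 2005.
  Processing Delay Credit: +656 days → 17 September 2007.
  Response Delay Deduction: −345 days → 7 October 2006.
Terminal disclaimer: TU-209217 expires on the earlier of 11 July 2005 and 7 October 2006.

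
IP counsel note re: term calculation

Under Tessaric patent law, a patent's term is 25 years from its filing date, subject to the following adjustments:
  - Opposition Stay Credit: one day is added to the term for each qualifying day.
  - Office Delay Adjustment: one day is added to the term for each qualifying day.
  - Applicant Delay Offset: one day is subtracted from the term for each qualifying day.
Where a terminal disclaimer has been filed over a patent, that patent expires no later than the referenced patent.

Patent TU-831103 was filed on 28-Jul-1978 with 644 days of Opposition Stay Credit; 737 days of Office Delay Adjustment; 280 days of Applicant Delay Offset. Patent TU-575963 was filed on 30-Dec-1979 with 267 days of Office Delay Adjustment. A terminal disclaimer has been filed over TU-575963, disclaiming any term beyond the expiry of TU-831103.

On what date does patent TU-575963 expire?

September 23, 2005

Natural term of TU-575963:
  Base: filing + 25 years → 30 December 2004.
  Office Delay Adjustment: +267 days → 23 September 2005.
Expiry of referenced patent TU-831103:
  Base: filing + 25 years → 28 July 2003.
  Opposition Stay Credit: +644 days → 2 May 2005.
  Office Delay Adjustment: +737 days → 9 May 2007.
  Applicant Delay Offset: −280 days → 2 August 2006.
Terminal disclaimer: TU-575963 expires on the earlier of 23 September 2005 and 2 August 2006.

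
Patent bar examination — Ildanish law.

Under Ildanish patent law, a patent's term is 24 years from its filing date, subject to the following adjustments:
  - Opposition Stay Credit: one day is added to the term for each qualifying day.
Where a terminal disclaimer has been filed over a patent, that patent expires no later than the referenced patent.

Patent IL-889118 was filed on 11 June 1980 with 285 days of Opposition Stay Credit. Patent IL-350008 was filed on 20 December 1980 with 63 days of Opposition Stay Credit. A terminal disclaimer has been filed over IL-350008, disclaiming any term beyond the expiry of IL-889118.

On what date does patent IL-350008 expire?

Natural term of IL-350008:
  Base: filing + 24 years → 20 December 2004.
  Opposition Stay Credit: +63 days → 21 February 2005.
Expiry of referenced patent IL-889118:
  Base: filing + 24 years → 11 June 2004.
  Opposition Stay Credit: +285 days → 23 March 2005.
Terminal disclaimer: IL-350008 expires on the earlier of 21 February 2005 and 23 March 2005.

2005-02-21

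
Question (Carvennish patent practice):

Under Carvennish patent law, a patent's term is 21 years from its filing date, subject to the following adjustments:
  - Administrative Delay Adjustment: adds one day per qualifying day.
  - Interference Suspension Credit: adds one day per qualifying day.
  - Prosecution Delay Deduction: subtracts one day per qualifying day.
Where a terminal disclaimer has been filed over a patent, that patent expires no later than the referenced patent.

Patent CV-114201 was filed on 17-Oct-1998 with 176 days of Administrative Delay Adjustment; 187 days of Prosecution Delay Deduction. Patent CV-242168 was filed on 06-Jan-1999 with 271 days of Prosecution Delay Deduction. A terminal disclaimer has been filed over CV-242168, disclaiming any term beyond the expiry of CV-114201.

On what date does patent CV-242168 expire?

Natural term of CV-242168:
  Base: filing + 21 years → 6 January 2020.
  Prosecution Delay Deduction: −271 days → 10 April 2019.
Expiry of referenced patent CV-114201:
  Base: filing + 21 years → 17 October 2019.
  Administrative Delay Adjustment: +176 days → 10 April 2020.
  Prosecution Delay Deduction: −187 days → 6 October 2019.
Terminal disclaimer: CV-242168 expires on the earlier of 10 April 2019 and 6 October 2019.

2019-04-10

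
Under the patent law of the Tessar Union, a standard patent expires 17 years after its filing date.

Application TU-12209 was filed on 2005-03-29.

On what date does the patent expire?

2022-03-29

Filing date + 17 years → 29 March 2022.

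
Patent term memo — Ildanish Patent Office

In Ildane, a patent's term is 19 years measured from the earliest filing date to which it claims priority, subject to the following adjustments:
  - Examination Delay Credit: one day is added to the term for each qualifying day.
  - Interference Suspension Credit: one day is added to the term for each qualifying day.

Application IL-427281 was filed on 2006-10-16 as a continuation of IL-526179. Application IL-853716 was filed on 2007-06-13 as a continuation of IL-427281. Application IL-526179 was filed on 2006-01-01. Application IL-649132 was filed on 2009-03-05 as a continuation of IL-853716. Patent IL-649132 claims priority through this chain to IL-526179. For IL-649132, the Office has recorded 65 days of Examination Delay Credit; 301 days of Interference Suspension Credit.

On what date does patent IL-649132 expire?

2026-01-02

Earliest priority filing: 1 January 2006.
Base term: 1 January 2006 + 19 years → 1 January 2025.
Examination Delay Credit: +65 days → 7 March 2025.
Interference Suspension Credit: +301 days → 2 January 2026.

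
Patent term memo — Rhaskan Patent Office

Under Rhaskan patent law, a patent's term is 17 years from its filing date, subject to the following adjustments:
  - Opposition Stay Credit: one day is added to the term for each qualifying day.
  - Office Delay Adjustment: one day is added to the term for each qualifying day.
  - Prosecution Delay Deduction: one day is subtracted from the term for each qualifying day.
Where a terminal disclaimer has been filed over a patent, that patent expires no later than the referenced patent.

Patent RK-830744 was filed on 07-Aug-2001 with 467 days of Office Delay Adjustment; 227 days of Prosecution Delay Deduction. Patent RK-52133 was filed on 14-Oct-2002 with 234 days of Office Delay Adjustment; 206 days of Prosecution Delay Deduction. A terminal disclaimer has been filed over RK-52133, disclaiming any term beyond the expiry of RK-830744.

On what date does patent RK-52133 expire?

2019-04-04

Natural term of RK-52133:
  Base: filing + 17 years → 14 October 2019.
  Office Delay Adjustment: +234 days → 4 June 2020.
  Prosecution Delay Deduction: −206 days → 11 November 2019.
Expiry of referenced patent RK-830744:
  Base: filing + 17 years → 7 August 2018.
  Office Delay Adjustment: +467 days → 17 November 2019.
  Prosecution Delay Deduction: −227 days → 4 April 2019.
Terminal disclaimer: RK-52133 expires on the earlier of 11 November 2019 and 4 April 2019.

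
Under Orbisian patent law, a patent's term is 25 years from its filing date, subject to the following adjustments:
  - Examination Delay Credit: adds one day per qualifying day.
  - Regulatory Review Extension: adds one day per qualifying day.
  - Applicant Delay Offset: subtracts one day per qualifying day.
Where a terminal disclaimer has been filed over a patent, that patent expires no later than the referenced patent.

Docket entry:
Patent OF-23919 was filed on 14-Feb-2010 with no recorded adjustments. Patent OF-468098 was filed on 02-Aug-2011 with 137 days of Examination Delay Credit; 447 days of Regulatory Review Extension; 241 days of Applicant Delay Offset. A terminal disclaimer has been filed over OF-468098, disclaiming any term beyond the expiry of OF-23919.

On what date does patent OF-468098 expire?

Natural term of OF-468098:
  Base: filing + 25 years → 2 August 2036.
  Examination Delay Credit: +137 days → 17 December 2036.
  Regulatory Review Extension: +447 days → 9 March 2038.
  Applicant Delay Offset: −241 days → 11 July 2037.
Expiry of referenced patent OF-23919:
  Base: filing + 25 years → 14 February 2035.
Terminal disclaimer: OF-468098 expires on the earlier of 11 July 2037 and 14 February 2035.

February 14, 2035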